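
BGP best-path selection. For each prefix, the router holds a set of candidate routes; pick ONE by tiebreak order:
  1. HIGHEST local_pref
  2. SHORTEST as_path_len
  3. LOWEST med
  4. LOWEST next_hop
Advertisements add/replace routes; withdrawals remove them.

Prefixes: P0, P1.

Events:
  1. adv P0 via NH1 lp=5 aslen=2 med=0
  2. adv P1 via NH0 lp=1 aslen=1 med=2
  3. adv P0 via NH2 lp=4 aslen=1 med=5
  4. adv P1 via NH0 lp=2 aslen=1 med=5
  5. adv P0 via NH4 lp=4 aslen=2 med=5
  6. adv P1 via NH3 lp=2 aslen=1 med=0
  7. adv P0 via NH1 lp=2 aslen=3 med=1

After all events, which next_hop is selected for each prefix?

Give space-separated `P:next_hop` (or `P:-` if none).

Answer: P0:NH2 P1:NH3

Derivation:
Op 1: best P0=NH1 P1=-
Op 2: best P0=NH1 P1=NH0
Op 3: best P0=NH1 P1=NH0
Op 4: best P0=NH1 P1=NH0
Op 5: best P0=NH1 P1=NH0
Op 6: best P0=NH1 P1=NH3
Op 7: best P0=NH2 P1=NH3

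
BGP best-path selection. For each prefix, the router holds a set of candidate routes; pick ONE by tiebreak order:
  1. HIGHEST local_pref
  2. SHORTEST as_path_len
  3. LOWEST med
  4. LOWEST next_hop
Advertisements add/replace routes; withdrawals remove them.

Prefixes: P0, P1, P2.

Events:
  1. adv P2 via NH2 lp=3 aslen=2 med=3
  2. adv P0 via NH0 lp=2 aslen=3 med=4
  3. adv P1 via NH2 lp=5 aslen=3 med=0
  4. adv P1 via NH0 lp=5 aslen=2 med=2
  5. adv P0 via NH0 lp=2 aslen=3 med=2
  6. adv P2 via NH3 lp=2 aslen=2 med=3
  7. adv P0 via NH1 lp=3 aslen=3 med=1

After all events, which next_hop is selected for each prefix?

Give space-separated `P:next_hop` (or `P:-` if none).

Answer: P0:NH1 P1:NH0 P2:NH2

Derivation:
Op 1: best P0=- P1=- P2=NH2
Op 2: best P0=NH0 P1=- P2=NH2
Op 3: best P0=NH0 P1=NH2 P2=NH2
Op 4: best P0=NH0 P1=NH0 P2=NH2
Op 5: best P0=NH0 P1=NH0 P2=NH2
Op 6: best P0=NH0 P1=NH0 P2=NH2
Op 7: best P0=NH1 P1=NH0 P2=NH2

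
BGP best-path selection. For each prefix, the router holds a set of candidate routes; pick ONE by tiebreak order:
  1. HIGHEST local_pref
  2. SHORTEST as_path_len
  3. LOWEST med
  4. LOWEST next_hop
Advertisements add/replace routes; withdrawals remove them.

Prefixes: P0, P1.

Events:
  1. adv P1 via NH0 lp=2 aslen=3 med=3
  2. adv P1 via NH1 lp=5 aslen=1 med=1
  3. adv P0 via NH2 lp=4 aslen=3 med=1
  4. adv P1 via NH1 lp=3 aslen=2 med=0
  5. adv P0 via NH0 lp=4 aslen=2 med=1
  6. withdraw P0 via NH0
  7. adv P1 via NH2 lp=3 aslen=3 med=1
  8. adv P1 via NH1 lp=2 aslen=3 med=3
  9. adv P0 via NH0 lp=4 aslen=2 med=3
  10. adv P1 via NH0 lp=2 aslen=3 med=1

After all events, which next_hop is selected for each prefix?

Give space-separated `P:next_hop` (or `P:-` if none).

Op 1: best P0=- P1=NH0
Op 2: best P0=- P1=NH1
Op 3: best P0=NH2 P1=NH1
Op 4: best P0=NH2 P1=NH1
Op 5: best P0=NH0 P1=NH1
Op 6: best P0=NH2 P1=NH1
Op 7: best P0=NH2 P1=NH1
Op 8: best P0=NH2 P1=NH2
Op 9: best P0=NH0 P1=NH2
Op 10: best P0=NH0 P1=NH2

Answer: P0:NH0 P1:NH2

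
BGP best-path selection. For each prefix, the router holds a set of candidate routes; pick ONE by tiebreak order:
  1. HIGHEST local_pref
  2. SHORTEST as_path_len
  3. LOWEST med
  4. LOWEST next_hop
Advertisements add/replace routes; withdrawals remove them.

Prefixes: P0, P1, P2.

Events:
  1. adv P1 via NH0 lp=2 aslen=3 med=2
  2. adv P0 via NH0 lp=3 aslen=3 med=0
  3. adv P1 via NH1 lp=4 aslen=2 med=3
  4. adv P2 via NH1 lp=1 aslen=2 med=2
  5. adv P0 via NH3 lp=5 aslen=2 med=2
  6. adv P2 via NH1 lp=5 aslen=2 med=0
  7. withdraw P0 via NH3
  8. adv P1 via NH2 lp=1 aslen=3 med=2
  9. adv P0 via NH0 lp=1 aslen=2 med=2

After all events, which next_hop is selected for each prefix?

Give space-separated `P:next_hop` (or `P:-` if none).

Op 1: best P0=- P1=NH0 P2=-
Op 2: best P0=NH0 P1=NH0 P2=-
Op 3: best P0=NH0 P1=NH1 P2=-
Op 4: best P0=NH0 P1=NH1 P2=NH1
Op 5: best P0=NH3 P1=NH1 P2=NH1
Op 6: best P0=NH3 P1=NH1 P2=NH1
Op 7: best P0=NH0 P1=NH1 P2=NH1
Op 8: best P0=NH0 P1=NH1 P2=NH1
Op 9: best P0=NH0 P1=NH1 P2=NH1

Answer: P0:NH0 P1:NH1 P2:NH1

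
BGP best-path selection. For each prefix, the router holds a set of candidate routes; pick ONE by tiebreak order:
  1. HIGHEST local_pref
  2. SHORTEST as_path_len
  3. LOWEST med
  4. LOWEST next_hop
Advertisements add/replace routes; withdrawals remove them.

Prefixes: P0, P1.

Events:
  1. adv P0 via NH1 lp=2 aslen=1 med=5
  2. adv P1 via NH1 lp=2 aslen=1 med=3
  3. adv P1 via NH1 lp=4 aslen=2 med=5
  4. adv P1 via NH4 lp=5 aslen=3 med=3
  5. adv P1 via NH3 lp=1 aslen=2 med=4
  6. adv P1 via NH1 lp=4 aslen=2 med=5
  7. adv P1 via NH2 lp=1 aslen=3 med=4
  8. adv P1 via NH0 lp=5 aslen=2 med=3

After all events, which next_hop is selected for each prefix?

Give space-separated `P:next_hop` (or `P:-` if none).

Op 1: best P0=NH1 P1=-
Op 2: best P0=NH1 P1=NH1
Op 3: best P0=NH1 P1=NH1
Op 4: best P0=NH1 P1=NH4
Op 5: best P0=NH1 P1=NH4
Op 6: best P0=NH1 P1=NH4
Op 7: best P0=NH1 P1=NH4
Op 8: best P0=NH1 P1=NH0

Answer: P0:NH1 P1:NH0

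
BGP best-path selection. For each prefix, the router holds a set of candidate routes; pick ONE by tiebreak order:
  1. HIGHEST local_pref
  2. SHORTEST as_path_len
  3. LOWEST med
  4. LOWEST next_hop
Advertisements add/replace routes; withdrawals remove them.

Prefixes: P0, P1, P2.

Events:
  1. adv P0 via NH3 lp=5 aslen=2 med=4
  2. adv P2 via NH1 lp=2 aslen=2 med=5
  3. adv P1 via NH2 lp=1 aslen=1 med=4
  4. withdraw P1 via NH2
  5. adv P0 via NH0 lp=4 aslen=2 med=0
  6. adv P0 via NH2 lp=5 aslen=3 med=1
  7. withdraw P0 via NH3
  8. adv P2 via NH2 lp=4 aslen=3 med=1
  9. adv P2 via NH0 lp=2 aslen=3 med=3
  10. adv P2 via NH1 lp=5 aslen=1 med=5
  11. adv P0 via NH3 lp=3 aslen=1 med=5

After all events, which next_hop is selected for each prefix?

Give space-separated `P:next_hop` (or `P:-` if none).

Answer: P0:NH2 P1:- P2:NH1

Derivation:
Op 1: best P0=NH3 P1=- P2=-
Op 2: best P0=NH3 P1=- P2=NH1
Op 3: best P0=NH3 P1=NH2 P2=NH1
Op 4: best P0=NH3 P1=- P2=NH1
Op 5: best P0=NH3 P1=- P2=NH1
Op 6: best P0=NH3 P1=- P2=NH1
Op 7: best P0=NH2 P1=- P2=NH1
Op 8: best P0=NH2 P1=- P2=NH2
Op 9: best P0=NH2 P1=- P2=NH2
Op 10: best P0=NH2 P1=- P2=NH1
Op 11: best P0=NH2 P1=- P2=NH1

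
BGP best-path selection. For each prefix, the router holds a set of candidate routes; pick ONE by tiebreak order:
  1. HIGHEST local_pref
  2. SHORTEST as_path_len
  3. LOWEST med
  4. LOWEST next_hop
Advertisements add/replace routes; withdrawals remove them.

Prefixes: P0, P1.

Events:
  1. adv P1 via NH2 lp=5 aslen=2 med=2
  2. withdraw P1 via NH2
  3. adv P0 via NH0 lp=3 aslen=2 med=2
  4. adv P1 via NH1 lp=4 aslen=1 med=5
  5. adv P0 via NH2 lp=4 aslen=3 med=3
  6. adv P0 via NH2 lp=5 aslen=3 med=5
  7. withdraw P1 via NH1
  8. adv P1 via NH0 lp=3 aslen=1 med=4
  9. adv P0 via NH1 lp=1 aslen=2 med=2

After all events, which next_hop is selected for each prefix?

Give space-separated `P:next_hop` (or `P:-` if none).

Answer: P0:NH2 P1:NH0

Derivation:
Op 1: best P0=- P1=NH2
Op 2: best P0=- P1=-
Op 3: best P0=NH0 P1=-
Op 4: best P0=NH0 P1=NH1
Op 5: best P0=NH2 P1=NH1
Op 6: best P0=NH2 P1=NH1
Op 7: best P0=NH2 P1=-
Op 8: best P0=NH2 P1=NH0
Op 9: best P0=NH2 P1=NH0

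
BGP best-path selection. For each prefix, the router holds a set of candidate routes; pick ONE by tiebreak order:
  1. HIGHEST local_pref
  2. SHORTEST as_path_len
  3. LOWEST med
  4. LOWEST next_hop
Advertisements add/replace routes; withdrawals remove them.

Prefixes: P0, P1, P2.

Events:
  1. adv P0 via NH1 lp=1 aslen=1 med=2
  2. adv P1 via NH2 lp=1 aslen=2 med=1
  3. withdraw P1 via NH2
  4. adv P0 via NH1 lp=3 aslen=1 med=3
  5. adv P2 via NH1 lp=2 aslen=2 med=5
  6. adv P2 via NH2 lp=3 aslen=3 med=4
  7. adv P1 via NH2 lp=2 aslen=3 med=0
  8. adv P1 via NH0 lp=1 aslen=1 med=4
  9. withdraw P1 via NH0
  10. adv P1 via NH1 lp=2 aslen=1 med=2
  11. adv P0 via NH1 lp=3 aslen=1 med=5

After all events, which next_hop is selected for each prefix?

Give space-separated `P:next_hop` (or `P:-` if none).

Op 1: best P0=NH1 P1=- P2=-
Op 2: best P0=NH1 P1=NH2 P2=-
Op 3: best P0=NH1 P1=- P2=-
Op 4: best P0=NH1 P1=- P2=-
Op 5: best P0=NH1 P1=- P2=NH1
Op 6: best P0=NH1 P1=- P2=NH2
Op 7: best P0=NH1 P1=NH2 P2=NH2
Op 8: best P0=NH1 P1=NH2 P2=NH2
Op 9: best P0=NH1 P1=NH2 P2=NH2
Op 10: best P0=NH1 P1=NH1 P2=NH2
Op 11: best P0=NH1 P1=NH1 P2=NH2

Answer: P0:NH1 P1:NH1 P2:NH2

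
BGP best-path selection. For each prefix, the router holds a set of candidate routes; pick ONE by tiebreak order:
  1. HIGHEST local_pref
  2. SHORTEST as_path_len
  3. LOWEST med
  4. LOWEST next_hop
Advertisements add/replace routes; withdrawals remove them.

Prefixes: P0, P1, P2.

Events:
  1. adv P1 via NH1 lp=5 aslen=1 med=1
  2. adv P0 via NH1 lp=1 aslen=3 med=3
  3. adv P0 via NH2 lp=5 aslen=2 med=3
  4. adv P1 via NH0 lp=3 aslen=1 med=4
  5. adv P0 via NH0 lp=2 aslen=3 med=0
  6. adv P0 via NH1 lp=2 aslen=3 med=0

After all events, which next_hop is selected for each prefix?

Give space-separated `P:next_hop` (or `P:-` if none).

Op 1: best P0=- P1=NH1 P2=-
Op 2: best P0=NH1 P1=NH1 P2=-
Op 3: best P0=NH2 P1=NH1 P2=-
Op 4: best P0=NH2 P1=NH1 P2=-
Op 5: best P0=NH2 P1=NH1 P2=-
Op 6: best P0=NH2 P1=NH1 P2=-

Answer: P0:NH2 P1:NH1 P2:-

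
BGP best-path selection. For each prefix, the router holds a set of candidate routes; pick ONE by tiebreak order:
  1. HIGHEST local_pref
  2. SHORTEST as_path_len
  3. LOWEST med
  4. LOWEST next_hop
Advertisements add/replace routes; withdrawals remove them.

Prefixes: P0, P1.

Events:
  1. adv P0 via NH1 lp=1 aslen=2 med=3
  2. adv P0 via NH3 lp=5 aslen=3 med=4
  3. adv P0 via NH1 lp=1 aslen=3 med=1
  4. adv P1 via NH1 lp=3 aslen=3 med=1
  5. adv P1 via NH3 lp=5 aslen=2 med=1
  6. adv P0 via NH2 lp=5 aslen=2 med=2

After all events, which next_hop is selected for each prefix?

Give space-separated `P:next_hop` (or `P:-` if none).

Op 1: best P0=NH1 P1=-
Op 2: best P0=NH3 P1=-
Op 3: best P0=NH3 P1=-
Op 4: best P0=NH3 P1=NH1
Op 5: best P0=NH3 P1=NH3
Op 6: best P0=NH2 P1=NH3

Answer: P0:NH2 P1:NH3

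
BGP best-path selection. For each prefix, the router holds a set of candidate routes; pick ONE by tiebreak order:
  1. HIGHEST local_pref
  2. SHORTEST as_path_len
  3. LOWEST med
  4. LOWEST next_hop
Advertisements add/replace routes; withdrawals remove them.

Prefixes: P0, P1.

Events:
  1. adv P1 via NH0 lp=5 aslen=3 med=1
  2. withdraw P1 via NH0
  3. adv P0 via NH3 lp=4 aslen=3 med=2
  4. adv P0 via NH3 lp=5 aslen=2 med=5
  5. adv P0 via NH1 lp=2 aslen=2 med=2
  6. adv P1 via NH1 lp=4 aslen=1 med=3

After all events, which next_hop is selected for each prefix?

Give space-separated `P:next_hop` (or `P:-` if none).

Op 1: best P0=- P1=NH0
Op 2: best P0=- P1=-
Op 3: best P0=NH3 P1=-
Op 4: best P0=NH3 P1=-
Op 5: best P0=NH3 P1=-
Op 6: best P0=NH3 P1=NH1

Answer: P0:NH3 P1:NH1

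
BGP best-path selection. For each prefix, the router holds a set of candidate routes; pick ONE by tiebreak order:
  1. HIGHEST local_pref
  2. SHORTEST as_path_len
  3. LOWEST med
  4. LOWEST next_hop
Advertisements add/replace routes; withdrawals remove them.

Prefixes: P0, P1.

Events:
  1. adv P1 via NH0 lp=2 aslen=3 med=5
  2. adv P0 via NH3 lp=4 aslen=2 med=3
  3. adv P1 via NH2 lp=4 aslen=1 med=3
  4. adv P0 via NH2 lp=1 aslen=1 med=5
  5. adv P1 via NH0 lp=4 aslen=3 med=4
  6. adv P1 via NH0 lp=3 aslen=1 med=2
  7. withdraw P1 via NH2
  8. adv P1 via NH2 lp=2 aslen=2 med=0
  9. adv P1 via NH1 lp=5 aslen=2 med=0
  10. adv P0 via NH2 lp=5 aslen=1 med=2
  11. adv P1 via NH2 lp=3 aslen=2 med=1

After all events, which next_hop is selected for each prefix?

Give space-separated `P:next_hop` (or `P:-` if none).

Answer: P0:NH2 P1:NH1

Derivation:
Op 1: best P0=- P1=NH0
Op 2: best P0=NH3 P1=NH0
Op 3: best P0=NH3 P1=NH2
Op 4: best P0=NH3 P1=NH2
Op 5: best P0=NH3 P1=NH2
Op 6: best P0=NH3 P1=NH2
Op 7: best P0=NH3 P1=NH0
Op 8: best P0=NH3 P1=NH0
Op 9: best P0=NH3 P1=NH1
Op 10: best P0=NH2 P1=NH1
Op 11: best P0=NH2 P1=NH1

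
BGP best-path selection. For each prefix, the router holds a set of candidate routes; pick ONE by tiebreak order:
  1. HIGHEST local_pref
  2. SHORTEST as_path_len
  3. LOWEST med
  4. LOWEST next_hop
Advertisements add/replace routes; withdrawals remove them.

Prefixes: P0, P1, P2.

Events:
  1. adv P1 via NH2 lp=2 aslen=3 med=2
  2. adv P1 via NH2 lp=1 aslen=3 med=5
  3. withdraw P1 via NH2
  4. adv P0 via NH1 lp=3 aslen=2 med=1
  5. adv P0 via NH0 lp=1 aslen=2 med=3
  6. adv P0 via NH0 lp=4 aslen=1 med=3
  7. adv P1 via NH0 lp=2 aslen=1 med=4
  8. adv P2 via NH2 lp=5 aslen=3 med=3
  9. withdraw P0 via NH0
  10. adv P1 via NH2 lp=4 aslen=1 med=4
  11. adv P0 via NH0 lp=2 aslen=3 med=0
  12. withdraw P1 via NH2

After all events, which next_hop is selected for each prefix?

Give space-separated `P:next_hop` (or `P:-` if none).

Op 1: best P0=- P1=NH2 P2=-
Op 2: best P0=- P1=NH2 P2=-
Op 3: best P0=- P1=- P2=-
Op 4: best P0=NH1 P1=- P2=-
Op 5: best P0=NH1 P1=- P2=-
Op 6: best P0=NH0 P1=- P2=-
Op 7: best P0=NH0 P1=NH0 P2=-
Op 8: best P0=NH0 P1=NH0 P2=NH2
Op 9: best P0=NH1 P1=NH0 P2=NH2
Op 10: best P0=NH1 P1=NH2 P2=NH2
Op 11: best P0=NH1 P1=NH2 P2=NH2
Op 12: best P0=NH1 P1=NH0 P2=NH2

Answer: P0:NH1 P1:NH0 P2:NH2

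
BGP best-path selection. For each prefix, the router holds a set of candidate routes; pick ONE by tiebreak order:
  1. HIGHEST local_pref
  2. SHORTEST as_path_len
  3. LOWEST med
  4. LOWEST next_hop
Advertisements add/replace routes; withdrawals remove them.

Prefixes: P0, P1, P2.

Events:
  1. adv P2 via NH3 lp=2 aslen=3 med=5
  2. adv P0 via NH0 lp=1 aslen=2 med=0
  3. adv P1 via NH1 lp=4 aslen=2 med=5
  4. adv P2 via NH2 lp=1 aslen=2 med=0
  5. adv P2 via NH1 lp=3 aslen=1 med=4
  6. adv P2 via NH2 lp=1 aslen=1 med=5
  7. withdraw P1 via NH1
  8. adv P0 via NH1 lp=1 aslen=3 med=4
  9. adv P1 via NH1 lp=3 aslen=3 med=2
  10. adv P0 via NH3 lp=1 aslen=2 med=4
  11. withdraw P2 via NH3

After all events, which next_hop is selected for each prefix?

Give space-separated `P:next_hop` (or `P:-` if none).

Op 1: best P0=- P1=- P2=NH3
Op 2: best P0=NH0 P1=- P2=NH3
Op 3: best P0=NH0 P1=NH1 P2=NH3
Op 4: best P0=NH0 P1=NH1 P2=NH3
Op 5: best P0=NH0 P1=NH1 P2=NH1
Op 6: best P0=NH0 P1=NH1 P2=NH1
Op 7: best P0=NH0 P1=- P2=NH1
Op 8: best P0=NH0 P1=- P2=NH1
Op 9: best P0=NH0 P1=NH1 P2=NH1
Op 10: best P0=NH0 P1=NH1 P2=NH1
Op 11: best P0=NH0 P1=NH1 P2=NH1

Answer: P0:NH0 P1:NH1 P2:NH1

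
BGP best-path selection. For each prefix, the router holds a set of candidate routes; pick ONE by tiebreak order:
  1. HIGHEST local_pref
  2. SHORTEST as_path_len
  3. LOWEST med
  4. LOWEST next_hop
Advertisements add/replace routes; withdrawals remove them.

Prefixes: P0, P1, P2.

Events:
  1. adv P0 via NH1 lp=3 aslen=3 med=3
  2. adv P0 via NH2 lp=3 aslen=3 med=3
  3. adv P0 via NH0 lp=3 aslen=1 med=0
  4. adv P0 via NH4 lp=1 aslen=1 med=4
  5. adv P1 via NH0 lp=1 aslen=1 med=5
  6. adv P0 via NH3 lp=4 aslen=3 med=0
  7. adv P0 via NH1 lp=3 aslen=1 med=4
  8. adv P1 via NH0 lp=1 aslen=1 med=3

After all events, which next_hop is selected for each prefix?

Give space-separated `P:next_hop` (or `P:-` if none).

Op 1: best P0=NH1 P1=- P2=-
Op 2: best P0=NH1 P1=- P2=-
Op 3: best P0=NH0 P1=- P2=-
Op 4: best P0=NH0 P1=- P2=-
Op 5: best P0=NH0 P1=NH0 P2=-
Op 6: best P0=NH3 P1=NH0 P2=-
Op 7: best P0=NH3 P1=NH0 P2=-
Op 8: best P0=NH3 P1=NH0 P2=-

Answer: P0:NH3 P1:NH0 P2:-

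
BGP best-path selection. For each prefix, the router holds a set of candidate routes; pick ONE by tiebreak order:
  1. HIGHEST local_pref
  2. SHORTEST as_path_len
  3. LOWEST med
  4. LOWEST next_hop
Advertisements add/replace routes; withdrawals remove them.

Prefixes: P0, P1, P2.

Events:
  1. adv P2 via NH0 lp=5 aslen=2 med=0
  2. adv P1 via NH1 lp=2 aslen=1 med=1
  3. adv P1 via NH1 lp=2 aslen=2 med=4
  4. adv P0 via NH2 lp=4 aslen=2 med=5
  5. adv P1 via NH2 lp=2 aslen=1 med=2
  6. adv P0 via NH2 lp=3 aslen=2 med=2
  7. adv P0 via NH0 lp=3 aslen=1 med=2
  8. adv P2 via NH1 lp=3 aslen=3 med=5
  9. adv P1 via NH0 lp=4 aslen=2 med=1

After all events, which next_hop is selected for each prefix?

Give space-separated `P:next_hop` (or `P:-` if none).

Answer: P0:NH0 P1:NH0 P2:NH0

Derivation:
Op 1: best P0=- P1=- P2=NH0
Op 2: best P0=- P1=NH1 P2=NH0
Op 3: best P0=- P1=NH1 P2=NH0
Op 4: best P0=NH2 P1=NH1 P2=NH0
Op 5: best P0=NH2 P1=NH2 P2=NH0
Op 6: best P0=NH2 P1=NH2 P2=NH0
Op 7: best P0=NH0 P1=NH2 P2=NH0
Op 8: best P0=NH0 P1=NH2 P2=NH0
Op 9: best P0=NH0 P1=NH0 P2=NH0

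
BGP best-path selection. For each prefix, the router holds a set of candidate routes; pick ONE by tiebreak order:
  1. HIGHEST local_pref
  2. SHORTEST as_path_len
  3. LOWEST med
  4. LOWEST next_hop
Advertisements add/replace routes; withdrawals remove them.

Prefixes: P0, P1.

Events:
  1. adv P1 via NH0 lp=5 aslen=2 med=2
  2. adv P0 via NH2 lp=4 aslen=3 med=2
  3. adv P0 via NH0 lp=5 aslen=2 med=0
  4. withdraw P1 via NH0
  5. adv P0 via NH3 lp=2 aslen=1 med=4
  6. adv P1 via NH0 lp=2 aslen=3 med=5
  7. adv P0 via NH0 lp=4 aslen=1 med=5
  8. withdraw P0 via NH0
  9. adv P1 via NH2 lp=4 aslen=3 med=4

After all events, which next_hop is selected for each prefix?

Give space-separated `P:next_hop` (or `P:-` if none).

Answer: P0:NH2 P1:NH2

Derivation:
Op 1: best P0=- P1=NH0
Op 2: best P0=NH2 P1=NH0
Op 3: best P0=NH0 P1=NH0
Op 4: best P0=NH0 P1=-
Op 5: best P0=NH0 P1=-
Op 6: best P0=NH0 P1=NH0
Op 7: best P0=NH0 P1=NH0
Op 8: best P0=NH2 P1=NH0
Op 9: best P0=NH2 P1=NH2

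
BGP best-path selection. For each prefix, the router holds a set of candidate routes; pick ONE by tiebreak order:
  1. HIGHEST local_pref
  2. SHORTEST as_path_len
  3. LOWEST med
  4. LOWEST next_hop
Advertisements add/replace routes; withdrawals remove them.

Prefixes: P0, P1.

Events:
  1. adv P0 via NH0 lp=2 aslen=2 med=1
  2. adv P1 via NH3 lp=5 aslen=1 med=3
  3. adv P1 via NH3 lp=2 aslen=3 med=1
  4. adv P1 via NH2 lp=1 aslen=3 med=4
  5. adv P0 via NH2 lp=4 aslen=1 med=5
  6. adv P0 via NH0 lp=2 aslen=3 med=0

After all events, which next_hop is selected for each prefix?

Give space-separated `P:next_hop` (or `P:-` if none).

Op 1: best P0=NH0 P1=-
Op 2: best P0=NH0 P1=NH3
Op 3: best P0=NH0 P1=NH3
Op 4: best P0=NH0 P1=NH3
Op 5: best P0=NH2 P1=NH3
Op 6: best P0=NH2 P1=NH3

Answer: P0:NH2 P1:NH3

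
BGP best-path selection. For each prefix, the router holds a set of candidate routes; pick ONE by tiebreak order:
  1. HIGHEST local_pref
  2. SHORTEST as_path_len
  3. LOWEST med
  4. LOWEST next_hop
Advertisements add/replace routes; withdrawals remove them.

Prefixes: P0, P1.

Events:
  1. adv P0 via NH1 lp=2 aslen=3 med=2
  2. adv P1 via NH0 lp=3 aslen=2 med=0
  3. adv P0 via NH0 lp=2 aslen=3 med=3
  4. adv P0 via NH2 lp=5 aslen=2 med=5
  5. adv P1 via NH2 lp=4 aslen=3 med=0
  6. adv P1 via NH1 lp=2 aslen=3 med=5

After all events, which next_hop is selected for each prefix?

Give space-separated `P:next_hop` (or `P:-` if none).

Op 1: best P0=NH1 P1=-
Op 2: best P0=NH1 P1=NH0
Op 3: best P0=NH1 P1=NH0
Op 4: best P0=NH2 P1=NH0
Op 5: best P0=NH2 P1=NH2
Op 6: best P0=NH2 P1=NH2

Answer: P0:NH2 P1:NH2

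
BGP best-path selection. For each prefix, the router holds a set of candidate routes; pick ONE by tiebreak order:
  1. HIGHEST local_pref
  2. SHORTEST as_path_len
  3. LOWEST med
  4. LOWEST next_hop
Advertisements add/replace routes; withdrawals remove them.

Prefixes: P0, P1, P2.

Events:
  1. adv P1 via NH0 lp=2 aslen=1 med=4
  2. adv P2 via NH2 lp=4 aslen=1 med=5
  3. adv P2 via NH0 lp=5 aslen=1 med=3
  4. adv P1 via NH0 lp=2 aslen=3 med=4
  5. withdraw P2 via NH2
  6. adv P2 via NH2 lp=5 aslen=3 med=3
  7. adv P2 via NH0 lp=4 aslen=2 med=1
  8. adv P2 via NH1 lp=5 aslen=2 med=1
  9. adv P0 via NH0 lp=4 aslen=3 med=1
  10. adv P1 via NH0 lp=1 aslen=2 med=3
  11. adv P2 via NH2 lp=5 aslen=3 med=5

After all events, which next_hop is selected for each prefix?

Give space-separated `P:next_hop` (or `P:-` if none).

Answer: P0:NH0 P1:NH0 P2:NH1

Derivation:
Op 1: best P0=- P1=NH0 P2=-
Op 2: best P0=- P1=NH0 P2=NH2
Op 3: best P0=- P1=NH0 P2=NH0
Op 4: best P0=- P1=NH0 P2=NH0
Op 5: best P0=- P1=NH0 P2=NH0
Op 6: best P0=- P1=NH0 P2=NH0
Op 7: best P0=- P1=NH0 P2=NH2
Op 8: best P0=- P1=NH0 P2=NH1
Op 9: best P0=NH0 P1=NH0 P2=NH1
Op 10: best P0=NH0 P1=NH0 P2=NH1
Op 11: best P0=NH0 P1=NH0 P2=NH1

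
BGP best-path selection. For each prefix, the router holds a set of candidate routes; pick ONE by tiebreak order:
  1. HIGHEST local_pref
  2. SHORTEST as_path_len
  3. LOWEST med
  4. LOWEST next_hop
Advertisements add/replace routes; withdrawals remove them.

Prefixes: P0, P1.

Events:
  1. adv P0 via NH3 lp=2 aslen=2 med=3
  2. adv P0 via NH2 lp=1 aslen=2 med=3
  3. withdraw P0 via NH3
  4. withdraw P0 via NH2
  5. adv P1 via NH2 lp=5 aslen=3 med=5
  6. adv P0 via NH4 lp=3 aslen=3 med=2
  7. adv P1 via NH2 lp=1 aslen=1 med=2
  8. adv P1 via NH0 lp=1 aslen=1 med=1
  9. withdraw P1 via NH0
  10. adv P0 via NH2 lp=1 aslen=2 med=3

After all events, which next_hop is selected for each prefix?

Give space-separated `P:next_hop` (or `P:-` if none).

Answer: P0:NH4 P1:NH2

Derivation:
Op 1: best P0=NH3 P1=-
Op 2: best P0=NH3 P1=-
Op 3: best P0=NH2 P1=-
Op 4: best P0=- P1=-
Op 5: best P0=- P1=NH2
Op 6: best P0=NH4 P1=NH2
Op 7: best P0=NH4 P1=NH2
Op 8: best P0=NH4 P1=NH0
Op 9: best P0=NH4 P1=NH2
Op 10: best P0=NH4 P1=NH2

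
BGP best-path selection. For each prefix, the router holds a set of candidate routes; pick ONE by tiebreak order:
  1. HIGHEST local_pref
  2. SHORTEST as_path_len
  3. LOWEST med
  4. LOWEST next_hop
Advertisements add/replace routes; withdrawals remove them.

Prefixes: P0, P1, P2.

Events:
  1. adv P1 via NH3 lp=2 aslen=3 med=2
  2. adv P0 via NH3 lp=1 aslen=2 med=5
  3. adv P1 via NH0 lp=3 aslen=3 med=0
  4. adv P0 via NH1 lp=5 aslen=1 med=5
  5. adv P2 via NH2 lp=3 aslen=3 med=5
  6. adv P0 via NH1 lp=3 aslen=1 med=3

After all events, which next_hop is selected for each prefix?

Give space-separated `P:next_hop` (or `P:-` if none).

Op 1: best P0=- P1=NH3 P2=-
Op 2: best P0=NH3 P1=NH3 P2=-
Op 3: best P0=NH3 P1=NH0 P2=-
Op 4: best P0=NH1 P1=NH0 P2=-
Op 5: best P0=NH1 P1=NH0 P2=NH2
Op 6: best P0=NH1 P1=NH0 P2=NH2

Answer: P0:NH1 P1:NH0 P2:NH2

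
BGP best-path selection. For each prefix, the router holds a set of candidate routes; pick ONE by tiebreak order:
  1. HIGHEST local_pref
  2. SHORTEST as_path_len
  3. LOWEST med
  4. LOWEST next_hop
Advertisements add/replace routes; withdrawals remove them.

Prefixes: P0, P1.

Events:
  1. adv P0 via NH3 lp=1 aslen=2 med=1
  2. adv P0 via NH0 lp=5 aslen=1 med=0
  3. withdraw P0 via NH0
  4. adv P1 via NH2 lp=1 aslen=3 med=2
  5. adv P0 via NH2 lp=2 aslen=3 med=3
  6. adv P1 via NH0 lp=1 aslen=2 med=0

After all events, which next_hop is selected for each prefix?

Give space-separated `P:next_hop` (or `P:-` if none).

Answer: P0:NH2 P1:NH0

Derivation:
Op 1: best P0=NH3 P1=-
Op 2: best P0=NH0 P1=-
Op 3: best P0=NH3 P1=-
Op 4: best P0=NH3 P1=NH2
Op 5: best P0=NH2 P1=NH2
Op 6: best P0=NH2 P1=NH0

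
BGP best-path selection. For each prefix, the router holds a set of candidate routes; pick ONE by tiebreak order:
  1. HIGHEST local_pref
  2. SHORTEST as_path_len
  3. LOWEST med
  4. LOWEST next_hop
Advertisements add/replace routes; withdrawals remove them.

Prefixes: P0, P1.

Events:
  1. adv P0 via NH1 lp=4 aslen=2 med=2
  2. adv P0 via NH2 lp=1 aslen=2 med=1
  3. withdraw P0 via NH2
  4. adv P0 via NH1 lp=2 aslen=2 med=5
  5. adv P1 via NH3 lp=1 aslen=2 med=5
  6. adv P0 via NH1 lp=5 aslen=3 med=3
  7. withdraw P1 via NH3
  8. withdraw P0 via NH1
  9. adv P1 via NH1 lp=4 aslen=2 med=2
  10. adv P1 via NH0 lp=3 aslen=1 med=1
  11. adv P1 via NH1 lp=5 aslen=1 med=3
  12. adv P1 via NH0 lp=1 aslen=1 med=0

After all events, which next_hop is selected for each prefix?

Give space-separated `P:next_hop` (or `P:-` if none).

Op 1: best P0=NH1 P1=-
Op 2: best P0=NH1 P1=-
Op 3: best P0=NH1 P1=-
Op 4: best P0=NH1 P1=-
Op 5: best P0=NH1 P1=NH3
Op 6: best P0=NH1 P1=NH3
Op 7: best P0=NH1 P1=-
Op 8: best P0=- P1=-
Op 9: best P0=- P1=NH1
Op 10: best P0=- P1=NH1
Op 11: best P0=- P1=NH1
Op 12: best P0=- P1=NH1

Answer: P0:- P1:NH1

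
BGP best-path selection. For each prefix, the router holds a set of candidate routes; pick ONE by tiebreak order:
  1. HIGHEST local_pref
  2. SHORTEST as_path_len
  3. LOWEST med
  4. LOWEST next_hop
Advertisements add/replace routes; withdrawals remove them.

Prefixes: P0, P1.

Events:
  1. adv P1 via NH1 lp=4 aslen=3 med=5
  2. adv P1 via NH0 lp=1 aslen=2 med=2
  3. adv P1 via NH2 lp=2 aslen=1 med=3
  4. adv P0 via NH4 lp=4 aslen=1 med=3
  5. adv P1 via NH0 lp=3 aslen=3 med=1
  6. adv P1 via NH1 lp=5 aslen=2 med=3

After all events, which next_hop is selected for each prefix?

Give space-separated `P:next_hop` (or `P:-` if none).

Op 1: best P0=- P1=NH1
Op 2: best P0=- P1=NH1
Op 3: best P0=- P1=NH1
Op 4: best P0=NH4 P1=NH1
Op 5: best P0=NH4 P1=NH1
Op 6: best P0=NH4 P1=NH1

Answer: P0:NH4 P1:NH1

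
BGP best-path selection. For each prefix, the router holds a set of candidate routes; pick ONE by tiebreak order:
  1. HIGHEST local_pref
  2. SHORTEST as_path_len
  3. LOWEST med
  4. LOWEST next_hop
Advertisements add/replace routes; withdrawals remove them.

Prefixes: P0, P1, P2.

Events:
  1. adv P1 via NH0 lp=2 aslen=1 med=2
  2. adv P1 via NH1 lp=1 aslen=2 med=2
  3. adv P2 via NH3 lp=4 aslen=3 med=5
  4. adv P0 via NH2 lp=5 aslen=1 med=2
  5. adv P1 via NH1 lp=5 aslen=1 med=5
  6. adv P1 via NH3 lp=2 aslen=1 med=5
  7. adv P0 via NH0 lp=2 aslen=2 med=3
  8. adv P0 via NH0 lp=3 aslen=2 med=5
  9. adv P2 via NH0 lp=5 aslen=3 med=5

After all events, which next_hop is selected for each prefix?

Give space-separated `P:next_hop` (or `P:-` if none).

Op 1: best P0=- P1=NH0 P2=-
Op 2: best P0=- P1=NH0 P2=-
Op 3: best P0=- P1=NH0 P2=NH3
Op 4: best P0=NH2 P1=NH0 P2=NH3
Op 5: best P0=NH2 P1=NH1 P2=NH3
Op 6: best P0=NH2 P1=NH1 P2=NH3
Op 7: best P0=NH2 P1=NH1 P2=NH3
Op 8: best P0=NH2 P1=NH1 P2=NH3
Op 9: best P0=NH2 P1=NH1 P2=NH0

Answer: P0:NH2 P1:NH1 P2:NH0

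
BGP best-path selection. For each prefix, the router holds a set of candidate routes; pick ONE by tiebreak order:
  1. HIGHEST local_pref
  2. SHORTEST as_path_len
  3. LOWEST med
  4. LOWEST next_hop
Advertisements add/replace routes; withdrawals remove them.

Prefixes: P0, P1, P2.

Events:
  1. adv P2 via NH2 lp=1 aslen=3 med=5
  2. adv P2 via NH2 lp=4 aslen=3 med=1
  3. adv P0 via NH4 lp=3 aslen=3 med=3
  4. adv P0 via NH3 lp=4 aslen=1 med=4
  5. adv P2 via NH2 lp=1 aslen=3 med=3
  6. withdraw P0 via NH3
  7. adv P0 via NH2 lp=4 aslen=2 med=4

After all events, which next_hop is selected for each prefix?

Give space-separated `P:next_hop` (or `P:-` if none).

Answer: P0:NH2 P1:- P2:NH2

Derivation:
Op 1: best P0=- P1=- P2=NH2
Op 2: best P0=- P1=- P2=NH2
Op 3: best P0=NH4 P1=- P2=NH2
Op 4: best P0=NH3 P1=- P2=NH2
Op 5: best P0=NH3 P1=- P2=NH2
Op 6: best P0=NH4 P1=- P2=NH2
Op 7: best P0=NH2 P1=- P2=NH2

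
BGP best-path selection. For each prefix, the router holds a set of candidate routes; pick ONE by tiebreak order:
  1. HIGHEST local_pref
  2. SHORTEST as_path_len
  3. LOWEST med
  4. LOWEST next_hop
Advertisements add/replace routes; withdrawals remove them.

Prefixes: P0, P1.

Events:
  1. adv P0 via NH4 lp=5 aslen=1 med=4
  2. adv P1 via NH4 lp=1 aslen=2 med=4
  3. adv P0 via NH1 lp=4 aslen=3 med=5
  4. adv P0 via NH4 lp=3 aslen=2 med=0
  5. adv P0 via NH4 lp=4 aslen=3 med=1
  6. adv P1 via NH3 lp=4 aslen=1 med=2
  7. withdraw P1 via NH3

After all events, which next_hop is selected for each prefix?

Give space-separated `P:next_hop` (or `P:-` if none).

Op 1: best P0=NH4 P1=-
Op 2: best P0=NH4 P1=NH4
Op 3: best P0=NH4 P1=NH4
Op 4: best P0=NH1 P1=NH4
Op 5: best P0=NH4 P1=NH4
Op 6: best P0=NH4 P1=NH3
Op 7: best P0=NH4 P1=NH4

Answer: P0:NH4 P1:NH4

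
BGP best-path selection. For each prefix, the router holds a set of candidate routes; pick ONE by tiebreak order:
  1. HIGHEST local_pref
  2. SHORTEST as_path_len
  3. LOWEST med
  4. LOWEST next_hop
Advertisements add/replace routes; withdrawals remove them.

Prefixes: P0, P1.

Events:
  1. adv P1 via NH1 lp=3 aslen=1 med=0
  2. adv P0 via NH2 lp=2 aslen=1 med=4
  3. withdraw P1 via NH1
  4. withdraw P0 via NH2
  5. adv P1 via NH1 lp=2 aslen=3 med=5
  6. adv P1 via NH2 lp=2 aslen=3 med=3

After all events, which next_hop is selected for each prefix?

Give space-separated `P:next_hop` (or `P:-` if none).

Op 1: best P0=- P1=NH1
Op 2: best P0=NH2 P1=NH1
Op 3: best P0=NH2 P1=-
Op 4: best P0=- P1=-
Op 5: best P0=- P1=NH1
Op 6: best P0=- P1=NH2

Answer: P0:- P1:NH2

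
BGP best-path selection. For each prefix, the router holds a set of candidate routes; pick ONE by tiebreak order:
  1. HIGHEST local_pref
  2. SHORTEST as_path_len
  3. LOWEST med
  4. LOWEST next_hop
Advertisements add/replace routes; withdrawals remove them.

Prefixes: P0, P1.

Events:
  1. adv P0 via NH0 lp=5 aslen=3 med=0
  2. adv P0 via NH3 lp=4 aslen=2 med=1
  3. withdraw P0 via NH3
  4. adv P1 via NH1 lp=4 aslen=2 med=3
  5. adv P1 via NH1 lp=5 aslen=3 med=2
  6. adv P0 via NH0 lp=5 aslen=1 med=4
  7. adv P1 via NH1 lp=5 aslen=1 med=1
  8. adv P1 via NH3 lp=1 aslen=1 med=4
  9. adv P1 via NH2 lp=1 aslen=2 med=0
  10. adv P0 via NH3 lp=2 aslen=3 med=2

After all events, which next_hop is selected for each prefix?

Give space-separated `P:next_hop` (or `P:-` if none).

Op 1: best P0=NH0 P1=-
Op 2: best P0=NH0 P1=-
Op 3: best P0=NH0 P1=-
Op 4: best P0=NH0 P1=NH1
Op 5: best P0=NH0 P1=NH1
Op 6: best P0=NH0 P1=NH1
Op 7: best P0=NH0 P1=NH1
Op 8: best P0=NH0 P1=NH1
Op 9: best P0=NH0 P1=NH1
Op 10: best P0=NH0 P1=NH1

Answer: P0:NH0 P1:NH1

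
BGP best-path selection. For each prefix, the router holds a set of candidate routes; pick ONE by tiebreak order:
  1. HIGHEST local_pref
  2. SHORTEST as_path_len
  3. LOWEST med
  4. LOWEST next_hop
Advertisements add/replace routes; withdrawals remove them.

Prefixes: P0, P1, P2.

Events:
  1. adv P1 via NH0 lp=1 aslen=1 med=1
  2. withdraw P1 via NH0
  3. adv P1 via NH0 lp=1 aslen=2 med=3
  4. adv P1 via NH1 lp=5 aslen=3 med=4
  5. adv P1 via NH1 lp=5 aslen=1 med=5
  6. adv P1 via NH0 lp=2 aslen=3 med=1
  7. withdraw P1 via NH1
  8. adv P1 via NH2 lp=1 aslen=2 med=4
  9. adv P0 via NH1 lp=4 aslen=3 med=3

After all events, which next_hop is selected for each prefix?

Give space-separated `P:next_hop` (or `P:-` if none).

Op 1: best P0=- P1=NH0 P2=-
Op 2: best P0=- P1=- P2=-
Op 3: best P0=- P1=NH0 P2=-
Op 4: best P0=- P1=NH1 P2=-
Op 5: best P0=- P1=NH1 P2=-
Op 6: best P0=- P1=NH1 P2=-
Op 7: best P0=- P1=NH0 P2=-
Op 8: best P0=- P1=NH0 P2=-
Op 9: best P0=NH1 P1=NH0 P2=-

Answer: P0:NH1 P1:NH0 P2:-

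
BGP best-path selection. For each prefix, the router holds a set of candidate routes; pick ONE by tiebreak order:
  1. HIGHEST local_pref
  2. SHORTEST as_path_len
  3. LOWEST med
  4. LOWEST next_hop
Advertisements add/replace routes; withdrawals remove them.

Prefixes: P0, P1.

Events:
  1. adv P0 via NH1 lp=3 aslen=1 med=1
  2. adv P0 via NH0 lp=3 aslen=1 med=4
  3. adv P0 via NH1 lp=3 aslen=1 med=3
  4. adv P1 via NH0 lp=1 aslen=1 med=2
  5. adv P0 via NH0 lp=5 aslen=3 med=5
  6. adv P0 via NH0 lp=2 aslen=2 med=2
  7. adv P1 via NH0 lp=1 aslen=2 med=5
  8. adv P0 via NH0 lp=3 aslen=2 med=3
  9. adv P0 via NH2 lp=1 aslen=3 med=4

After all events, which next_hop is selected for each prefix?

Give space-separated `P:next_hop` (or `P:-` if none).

Op 1: best P0=NH1 P1=-
Op 2: best P0=NH1 P1=-
Op 3: best P0=NH1 P1=-
Op 4: best P0=NH1 P1=NH0
Op 5: best P0=NH0 P1=NH0
Op 6: best P0=NH1 P1=NH0
Op 7: best P0=NH1 P1=NH0
Op 8: best P0=NH1 P1=NH0
Op 9: best P0=NH1 P1=NH0

Answer: P0:NH1 P1:NH0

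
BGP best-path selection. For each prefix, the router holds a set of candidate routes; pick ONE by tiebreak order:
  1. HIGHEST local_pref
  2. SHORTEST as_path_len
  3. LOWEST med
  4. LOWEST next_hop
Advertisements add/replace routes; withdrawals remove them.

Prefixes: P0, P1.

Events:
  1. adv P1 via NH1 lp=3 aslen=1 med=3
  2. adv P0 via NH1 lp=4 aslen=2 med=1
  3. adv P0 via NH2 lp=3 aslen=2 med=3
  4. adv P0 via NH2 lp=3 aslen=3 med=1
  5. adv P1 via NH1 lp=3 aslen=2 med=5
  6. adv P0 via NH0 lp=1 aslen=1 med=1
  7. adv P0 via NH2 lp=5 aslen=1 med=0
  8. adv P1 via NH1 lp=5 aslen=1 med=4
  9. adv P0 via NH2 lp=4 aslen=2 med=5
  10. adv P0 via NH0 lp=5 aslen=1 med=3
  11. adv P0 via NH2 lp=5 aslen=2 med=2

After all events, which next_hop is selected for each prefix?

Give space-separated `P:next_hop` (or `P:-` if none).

Op 1: best P0=- P1=NH1
Op 2: best P0=NH1 P1=NH1
Op 3: best P0=NH1 P1=NH1
Op 4: best P0=NH1 P1=NH1
Op 5: best P0=NH1 P1=NH1
Op 6: best P0=NH1 P1=NH1
Op 7: best P0=NH2 P1=NH1
Op 8: best P0=NH2 P1=NH1
Op 9: best P0=NH1 P1=NH1
Op 10: best P0=NH0 P1=NH1
Op 11: best P0=NH0 P1=NH1

Answer: P0:NH0 P1:NH1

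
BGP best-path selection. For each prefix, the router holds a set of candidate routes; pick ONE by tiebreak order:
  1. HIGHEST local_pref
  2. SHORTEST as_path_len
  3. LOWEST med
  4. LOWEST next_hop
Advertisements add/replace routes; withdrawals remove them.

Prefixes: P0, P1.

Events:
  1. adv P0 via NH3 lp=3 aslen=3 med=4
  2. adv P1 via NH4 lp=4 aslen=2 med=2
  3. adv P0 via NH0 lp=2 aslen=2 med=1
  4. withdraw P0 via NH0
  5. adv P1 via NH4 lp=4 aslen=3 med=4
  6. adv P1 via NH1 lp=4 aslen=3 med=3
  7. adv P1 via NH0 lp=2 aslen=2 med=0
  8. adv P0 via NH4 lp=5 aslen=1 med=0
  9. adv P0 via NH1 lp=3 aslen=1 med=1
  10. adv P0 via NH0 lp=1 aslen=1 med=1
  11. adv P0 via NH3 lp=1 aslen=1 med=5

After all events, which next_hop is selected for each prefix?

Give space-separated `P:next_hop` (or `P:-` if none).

Answer: P0:NH4 P1:NH1

Derivation:
Op 1: best P0=NH3 P1=-
Op 2: best P0=NH3 P1=NH4
Op 3: best P0=NH3 P1=NH4
Op 4: best P0=NH3 P1=NH4
Op 5: best P0=NH3 P1=NH4
Op 6: best P0=NH3 P1=NH1
Op 7: best P0=NH3 P1=NH1
Op 8: best P0=NH4 P1=NH1
Op 9: best P0=NH4 P1=NH1
Op 10: best P0=NH4 P1=NH1
Op 11: best P0=NH4 P1=NH1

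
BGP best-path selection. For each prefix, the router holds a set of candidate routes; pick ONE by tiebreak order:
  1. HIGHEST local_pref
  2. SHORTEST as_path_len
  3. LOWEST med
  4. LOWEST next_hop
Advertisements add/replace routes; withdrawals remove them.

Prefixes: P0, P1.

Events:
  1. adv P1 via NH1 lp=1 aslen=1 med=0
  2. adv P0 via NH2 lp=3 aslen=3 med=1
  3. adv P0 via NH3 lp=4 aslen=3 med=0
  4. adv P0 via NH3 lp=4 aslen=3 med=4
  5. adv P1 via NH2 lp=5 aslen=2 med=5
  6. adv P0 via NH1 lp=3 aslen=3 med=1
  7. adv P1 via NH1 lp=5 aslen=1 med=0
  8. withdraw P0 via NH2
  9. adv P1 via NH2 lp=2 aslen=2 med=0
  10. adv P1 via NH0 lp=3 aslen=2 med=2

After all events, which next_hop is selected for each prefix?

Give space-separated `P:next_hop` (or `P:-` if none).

Op 1: best P0=- P1=NH1
Op 2: best P0=NH2 P1=NH1
Op 3: best P0=NH3 P1=NH1
Op 4: best P0=NH3 P1=NH1
Op 5: best P0=NH3 P1=NH2
Op 6: best P0=NH3 P1=NH2
Op 7: best P0=NH3 P1=NH1
Op 8: best P0=NH3 P1=NH1
Op 9: best P0=NH3 P1=NH1
Op 10: best P0=NH3 P1=NH1

Answer: P0:NH3 P1:NH1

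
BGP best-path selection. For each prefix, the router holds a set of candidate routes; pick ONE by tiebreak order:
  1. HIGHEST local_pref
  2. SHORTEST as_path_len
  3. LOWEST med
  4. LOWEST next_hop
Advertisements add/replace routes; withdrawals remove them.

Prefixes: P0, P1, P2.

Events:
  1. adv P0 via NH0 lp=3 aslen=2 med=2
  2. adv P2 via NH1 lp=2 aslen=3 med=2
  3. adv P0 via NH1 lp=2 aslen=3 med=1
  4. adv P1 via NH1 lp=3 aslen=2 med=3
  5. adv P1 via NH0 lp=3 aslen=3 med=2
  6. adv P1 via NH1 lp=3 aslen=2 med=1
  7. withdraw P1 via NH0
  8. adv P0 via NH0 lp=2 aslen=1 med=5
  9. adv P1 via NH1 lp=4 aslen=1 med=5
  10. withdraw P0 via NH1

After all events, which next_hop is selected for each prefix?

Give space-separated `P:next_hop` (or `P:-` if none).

Answer: P0:NH0 P1:NH1 P2:NH1

Derivation:
Op 1: best P0=NH0 P1=- P2=-
Op 2: best P0=NH0 P1=- P2=NH1
Op 3: best P0=NH0 P1=- P2=NH1
Op 4: best P0=NH0 P1=NH1 P2=NH1
Op 5: best P0=NH0 P1=NH1 P2=NH1
Op 6: best P0=NH0 P1=NH1 P2=NH1
Op 7: best P0=NH0 P1=NH1 P2=NH1
Op 8: best P0=NH0 P1=NH1 P2=NH1
Op 9: best P0=NH0 P1=NH1 P2=NH1
Op 10: best P0=NH0 P1=NH1 P2=NH1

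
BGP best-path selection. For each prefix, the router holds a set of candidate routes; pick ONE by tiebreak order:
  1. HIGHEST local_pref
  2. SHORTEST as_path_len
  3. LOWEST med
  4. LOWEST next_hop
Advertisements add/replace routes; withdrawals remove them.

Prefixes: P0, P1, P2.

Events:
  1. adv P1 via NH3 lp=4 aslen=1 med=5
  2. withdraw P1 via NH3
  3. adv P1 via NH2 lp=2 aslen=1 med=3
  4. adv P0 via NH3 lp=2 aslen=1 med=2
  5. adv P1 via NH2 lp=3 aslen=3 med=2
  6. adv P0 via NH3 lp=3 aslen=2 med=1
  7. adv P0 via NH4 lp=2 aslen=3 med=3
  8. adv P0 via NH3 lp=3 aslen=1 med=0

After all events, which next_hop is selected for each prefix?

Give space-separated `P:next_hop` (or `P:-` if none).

Answer: P0:NH3 P1:NH2 P2:-

Derivation:
Op 1: best P0=- P1=NH3 P2=-
Op 2: best P0=- P1=- P2=-
Op 3: best P0=- P1=NH2 P2=-
Op 4: best P0=NH3 P1=NH2 P2=-
Op 5: best P0=NH3 P1=NH2 P2=-
Op 6: best P0=NH3 P1=NH2 P2=-
Op 7: best P0=NH3 P1=NH2 P2=-
Op 8: best P0=NH3 P1=NH2 P2=-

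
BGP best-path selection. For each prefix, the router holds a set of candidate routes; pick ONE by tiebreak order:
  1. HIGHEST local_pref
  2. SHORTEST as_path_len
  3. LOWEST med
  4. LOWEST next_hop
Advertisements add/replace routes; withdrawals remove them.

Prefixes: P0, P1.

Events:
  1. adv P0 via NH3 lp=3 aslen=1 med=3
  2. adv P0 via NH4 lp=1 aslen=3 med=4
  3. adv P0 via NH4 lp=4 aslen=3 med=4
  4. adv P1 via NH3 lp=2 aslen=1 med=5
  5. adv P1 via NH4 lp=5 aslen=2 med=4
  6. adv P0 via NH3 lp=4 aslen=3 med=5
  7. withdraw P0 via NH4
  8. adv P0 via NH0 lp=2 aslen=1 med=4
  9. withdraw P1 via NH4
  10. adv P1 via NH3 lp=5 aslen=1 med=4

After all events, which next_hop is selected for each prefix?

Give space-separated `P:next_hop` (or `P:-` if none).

Op 1: best P0=NH3 P1=-
Op 2: best P0=NH3 P1=-
Op 3: best P0=NH4 P1=-
Op 4: best P0=NH4 P1=NH3
Op 5: best P0=NH4 P1=NH4
Op 6: best P0=NH4 P1=NH4
Op 7: best P0=NH3 P1=NH4
Op 8: best P0=NH3 P1=NH4
Op 9: best P0=NH3 P1=NH3
Op 10: best P0=NH3 P1=NH3

Answer: P0:NH3 P1:NH3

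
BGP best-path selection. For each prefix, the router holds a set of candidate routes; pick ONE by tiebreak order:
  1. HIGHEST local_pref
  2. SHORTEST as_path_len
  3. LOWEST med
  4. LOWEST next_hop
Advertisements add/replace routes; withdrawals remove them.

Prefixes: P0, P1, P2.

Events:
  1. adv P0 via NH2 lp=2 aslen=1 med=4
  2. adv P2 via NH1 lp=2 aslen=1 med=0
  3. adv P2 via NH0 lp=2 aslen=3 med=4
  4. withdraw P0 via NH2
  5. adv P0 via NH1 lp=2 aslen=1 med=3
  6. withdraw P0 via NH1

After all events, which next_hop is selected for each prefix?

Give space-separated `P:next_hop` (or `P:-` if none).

Op 1: best P0=NH2 P1=- P2=-
Op 2: best P0=NH2 P1=- P2=NH1
Op 3: best P0=NH2 P1=- P2=NH1
Op 4: best P0=- P1=- P2=NH1
Op 5: best P0=NH1 P1=- P2=NH1
Op 6: best P0=- P1=- P2=NH1

Answer: P0:- P1:- P2:NH1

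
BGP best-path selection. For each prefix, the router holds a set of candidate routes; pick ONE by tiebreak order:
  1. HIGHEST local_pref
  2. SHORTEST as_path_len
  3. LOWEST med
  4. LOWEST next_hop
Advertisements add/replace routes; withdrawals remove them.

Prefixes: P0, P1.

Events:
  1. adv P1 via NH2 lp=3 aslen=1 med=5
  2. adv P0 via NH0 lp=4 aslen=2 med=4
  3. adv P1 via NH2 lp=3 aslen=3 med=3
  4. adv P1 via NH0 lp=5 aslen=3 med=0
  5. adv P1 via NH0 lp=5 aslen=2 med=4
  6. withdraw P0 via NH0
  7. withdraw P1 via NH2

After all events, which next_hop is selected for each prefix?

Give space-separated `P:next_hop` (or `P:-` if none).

Answer: P0:- P1:NH0

Derivation:
Op 1: best P0=- P1=NH2
Op 2: best P0=NH0 P1=NH2
Op 3: best P0=NH0 P1=NH2
Op 4: best P0=NH0 P1=NH0
Op 5: best P0=NH0 P1=NH0
Op 6: best P0=- P1=NH0
Op 7: best P0=- P1=NH0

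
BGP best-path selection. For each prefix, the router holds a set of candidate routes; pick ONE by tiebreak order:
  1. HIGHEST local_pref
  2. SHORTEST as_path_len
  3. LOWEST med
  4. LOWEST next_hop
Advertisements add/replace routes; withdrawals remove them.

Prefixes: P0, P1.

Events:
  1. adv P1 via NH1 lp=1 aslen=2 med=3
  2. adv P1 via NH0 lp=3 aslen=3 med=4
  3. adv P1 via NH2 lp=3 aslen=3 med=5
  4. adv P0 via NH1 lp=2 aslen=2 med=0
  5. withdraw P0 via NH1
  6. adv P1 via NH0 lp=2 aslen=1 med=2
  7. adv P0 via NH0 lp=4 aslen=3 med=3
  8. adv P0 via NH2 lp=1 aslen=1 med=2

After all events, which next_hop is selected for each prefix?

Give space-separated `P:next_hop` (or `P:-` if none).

Op 1: best P0=- P1=NH1
Op 2: best P0=- P1=NH0
Op 3: best P0=- P1=NH0
Op 4: best P0=NH1 P1=NH0
Op 5: best P0=- P1=NH0
Op 6: best P0=- P1=NH2
Op 7: best P0=NH0 P1=NH2
Op 8: best P0=NH0 P1=NH2

Answer: P0:NH0 P1:NH2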